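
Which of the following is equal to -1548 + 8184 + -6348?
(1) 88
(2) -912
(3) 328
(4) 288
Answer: 4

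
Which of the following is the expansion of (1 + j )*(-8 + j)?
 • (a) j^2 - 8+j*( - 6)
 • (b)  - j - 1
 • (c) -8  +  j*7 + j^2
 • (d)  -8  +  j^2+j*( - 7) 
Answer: d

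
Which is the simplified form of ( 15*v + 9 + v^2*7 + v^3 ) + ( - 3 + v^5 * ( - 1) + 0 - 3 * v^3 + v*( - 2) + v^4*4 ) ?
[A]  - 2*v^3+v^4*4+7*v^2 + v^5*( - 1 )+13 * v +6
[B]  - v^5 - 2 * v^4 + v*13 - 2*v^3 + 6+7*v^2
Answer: A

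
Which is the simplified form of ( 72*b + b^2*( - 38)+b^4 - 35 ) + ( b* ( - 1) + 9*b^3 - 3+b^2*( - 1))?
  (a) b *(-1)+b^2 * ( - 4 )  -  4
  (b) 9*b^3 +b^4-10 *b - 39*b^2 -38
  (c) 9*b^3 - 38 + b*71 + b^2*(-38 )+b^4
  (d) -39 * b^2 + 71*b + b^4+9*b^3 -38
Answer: d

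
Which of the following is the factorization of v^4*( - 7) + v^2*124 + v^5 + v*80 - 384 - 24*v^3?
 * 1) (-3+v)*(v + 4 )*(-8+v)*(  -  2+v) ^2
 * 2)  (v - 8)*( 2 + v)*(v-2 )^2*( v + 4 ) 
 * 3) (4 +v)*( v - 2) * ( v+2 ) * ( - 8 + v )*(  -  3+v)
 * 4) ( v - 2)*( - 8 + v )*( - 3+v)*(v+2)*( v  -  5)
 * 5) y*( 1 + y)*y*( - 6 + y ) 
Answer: 3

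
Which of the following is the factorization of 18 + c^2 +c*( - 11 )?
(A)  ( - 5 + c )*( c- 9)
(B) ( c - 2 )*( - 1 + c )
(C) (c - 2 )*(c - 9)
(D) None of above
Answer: C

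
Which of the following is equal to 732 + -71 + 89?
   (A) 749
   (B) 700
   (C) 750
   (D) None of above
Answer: C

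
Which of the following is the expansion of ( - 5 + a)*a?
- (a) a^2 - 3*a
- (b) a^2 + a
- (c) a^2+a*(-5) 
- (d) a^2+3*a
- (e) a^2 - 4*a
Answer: c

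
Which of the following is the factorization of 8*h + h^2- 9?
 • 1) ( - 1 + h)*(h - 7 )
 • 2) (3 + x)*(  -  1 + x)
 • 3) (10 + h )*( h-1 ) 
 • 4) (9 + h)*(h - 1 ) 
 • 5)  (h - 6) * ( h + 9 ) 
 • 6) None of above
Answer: 4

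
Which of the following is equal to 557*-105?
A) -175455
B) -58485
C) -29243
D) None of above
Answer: B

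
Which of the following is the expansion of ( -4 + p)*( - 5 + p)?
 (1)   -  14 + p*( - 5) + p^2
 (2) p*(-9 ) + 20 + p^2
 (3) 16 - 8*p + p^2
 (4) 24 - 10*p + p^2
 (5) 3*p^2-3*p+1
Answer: 2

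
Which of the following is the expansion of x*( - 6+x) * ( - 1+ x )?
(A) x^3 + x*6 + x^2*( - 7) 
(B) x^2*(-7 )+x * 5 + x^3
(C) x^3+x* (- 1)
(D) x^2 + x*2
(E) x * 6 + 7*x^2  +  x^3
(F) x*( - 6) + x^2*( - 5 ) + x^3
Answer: A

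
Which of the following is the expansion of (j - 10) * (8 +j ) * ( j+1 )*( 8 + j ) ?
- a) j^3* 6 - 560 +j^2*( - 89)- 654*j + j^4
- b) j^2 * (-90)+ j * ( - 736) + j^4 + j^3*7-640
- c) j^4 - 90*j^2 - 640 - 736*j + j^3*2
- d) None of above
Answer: b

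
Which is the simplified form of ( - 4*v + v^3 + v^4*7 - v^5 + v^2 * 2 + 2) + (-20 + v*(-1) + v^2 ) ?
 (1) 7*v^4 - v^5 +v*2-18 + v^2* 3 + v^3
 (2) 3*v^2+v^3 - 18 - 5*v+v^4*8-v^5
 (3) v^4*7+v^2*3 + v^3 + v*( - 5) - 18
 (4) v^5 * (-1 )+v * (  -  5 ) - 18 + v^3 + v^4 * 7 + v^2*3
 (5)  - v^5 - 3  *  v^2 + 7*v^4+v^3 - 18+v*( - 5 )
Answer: 4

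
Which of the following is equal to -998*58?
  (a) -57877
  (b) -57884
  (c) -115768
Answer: b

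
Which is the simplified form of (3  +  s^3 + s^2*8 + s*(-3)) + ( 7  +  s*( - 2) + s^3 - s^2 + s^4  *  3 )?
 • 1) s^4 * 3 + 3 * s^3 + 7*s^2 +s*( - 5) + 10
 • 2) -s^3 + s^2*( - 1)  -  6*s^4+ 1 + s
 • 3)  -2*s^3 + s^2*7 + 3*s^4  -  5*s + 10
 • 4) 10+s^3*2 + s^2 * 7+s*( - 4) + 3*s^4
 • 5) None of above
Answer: 5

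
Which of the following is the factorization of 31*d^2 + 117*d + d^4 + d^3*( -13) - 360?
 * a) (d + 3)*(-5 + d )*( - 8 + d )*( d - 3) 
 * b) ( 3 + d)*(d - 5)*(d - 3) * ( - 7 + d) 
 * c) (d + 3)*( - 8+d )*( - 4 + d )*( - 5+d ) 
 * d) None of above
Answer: a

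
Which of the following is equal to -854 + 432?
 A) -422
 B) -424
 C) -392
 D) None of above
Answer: A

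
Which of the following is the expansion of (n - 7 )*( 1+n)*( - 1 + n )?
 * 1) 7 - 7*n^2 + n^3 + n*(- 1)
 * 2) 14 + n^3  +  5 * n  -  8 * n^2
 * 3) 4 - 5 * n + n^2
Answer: 1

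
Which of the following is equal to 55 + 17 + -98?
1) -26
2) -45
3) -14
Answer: 1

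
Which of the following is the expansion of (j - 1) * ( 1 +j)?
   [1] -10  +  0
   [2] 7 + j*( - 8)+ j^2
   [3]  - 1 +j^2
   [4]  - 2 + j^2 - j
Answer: 3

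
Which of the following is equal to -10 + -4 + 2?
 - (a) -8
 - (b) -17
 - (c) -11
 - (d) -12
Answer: d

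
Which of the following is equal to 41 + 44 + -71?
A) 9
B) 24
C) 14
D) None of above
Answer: C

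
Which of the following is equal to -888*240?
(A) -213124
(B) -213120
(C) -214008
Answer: B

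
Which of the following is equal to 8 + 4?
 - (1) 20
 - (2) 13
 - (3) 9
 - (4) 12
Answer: 4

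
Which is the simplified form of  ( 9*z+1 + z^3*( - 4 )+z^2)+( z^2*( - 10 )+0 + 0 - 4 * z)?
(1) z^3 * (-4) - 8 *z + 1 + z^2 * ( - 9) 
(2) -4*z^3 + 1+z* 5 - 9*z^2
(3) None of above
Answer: 2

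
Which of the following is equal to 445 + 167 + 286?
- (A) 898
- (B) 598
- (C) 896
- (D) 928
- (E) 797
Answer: A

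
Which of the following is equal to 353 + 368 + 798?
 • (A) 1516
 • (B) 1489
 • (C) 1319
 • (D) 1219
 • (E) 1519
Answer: E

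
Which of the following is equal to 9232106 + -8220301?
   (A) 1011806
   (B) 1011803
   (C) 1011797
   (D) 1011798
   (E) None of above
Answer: E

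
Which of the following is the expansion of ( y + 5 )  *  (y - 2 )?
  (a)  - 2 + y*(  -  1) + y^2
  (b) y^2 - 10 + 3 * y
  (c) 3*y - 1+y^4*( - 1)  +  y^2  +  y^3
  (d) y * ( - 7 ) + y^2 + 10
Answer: b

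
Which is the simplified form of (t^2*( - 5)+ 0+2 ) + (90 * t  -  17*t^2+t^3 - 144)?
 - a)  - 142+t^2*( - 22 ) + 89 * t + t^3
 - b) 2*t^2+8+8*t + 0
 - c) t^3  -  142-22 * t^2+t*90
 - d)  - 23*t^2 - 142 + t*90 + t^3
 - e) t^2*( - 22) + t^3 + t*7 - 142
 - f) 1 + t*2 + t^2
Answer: c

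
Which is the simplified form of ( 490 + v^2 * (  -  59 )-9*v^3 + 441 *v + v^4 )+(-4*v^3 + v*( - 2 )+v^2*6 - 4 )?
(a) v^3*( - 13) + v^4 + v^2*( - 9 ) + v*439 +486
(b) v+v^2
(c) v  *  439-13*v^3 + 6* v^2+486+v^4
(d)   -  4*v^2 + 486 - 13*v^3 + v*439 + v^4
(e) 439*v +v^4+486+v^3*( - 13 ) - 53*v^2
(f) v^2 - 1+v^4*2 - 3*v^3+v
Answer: e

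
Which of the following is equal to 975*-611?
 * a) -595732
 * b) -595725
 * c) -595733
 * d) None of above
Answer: b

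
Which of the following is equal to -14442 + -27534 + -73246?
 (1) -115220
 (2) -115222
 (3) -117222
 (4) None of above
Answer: 2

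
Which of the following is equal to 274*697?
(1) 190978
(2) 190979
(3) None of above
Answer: 1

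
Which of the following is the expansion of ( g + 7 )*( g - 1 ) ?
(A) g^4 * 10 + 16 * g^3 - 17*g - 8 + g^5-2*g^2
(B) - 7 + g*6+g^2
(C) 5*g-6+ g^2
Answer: B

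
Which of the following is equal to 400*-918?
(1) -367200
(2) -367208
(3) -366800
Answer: 1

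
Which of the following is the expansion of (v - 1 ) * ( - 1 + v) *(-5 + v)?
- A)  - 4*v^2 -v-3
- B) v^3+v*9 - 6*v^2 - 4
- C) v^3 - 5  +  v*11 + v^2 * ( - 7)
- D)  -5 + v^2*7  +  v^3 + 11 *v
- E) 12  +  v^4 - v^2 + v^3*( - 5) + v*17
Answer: C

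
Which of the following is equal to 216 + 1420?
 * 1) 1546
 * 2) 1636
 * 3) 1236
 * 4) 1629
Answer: 2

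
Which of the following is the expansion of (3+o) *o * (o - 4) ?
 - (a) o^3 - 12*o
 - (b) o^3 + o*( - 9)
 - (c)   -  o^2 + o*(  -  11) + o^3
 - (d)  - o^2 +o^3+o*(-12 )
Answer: d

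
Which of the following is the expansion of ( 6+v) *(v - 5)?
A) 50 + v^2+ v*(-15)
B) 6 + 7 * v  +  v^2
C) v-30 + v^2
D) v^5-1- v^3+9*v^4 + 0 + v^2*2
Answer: C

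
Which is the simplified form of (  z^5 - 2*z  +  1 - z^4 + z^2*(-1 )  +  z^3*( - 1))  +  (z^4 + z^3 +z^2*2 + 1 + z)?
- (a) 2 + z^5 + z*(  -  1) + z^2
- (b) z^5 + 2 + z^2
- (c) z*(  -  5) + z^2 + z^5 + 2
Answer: a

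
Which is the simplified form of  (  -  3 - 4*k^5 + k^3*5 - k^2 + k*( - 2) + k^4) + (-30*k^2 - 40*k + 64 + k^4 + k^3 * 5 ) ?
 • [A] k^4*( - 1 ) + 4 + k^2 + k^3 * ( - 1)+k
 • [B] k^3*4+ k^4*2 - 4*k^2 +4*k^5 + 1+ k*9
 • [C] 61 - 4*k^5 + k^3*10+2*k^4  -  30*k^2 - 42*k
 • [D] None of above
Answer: D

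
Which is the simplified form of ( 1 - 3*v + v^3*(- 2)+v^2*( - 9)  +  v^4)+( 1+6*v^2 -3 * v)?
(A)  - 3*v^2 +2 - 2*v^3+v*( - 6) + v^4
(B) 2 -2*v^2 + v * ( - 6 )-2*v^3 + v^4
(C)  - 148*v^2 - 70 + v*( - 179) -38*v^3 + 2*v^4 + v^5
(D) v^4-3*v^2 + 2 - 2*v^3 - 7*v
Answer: A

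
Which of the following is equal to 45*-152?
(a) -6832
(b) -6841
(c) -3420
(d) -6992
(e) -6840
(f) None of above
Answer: e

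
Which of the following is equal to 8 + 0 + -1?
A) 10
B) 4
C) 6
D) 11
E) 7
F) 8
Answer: E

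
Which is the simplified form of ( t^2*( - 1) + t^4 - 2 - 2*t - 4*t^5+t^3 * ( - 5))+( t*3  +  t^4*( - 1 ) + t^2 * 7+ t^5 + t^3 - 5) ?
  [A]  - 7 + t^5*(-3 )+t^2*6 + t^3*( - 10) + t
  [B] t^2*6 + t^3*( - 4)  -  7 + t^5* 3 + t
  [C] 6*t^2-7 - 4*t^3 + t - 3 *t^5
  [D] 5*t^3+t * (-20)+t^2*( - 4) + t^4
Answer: C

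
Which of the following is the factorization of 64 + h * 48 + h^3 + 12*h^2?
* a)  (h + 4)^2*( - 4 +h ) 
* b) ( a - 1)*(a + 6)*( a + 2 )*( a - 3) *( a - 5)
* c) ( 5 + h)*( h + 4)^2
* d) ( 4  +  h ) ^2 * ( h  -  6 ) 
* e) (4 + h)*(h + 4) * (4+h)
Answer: e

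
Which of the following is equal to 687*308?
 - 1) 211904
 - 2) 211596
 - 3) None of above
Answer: 2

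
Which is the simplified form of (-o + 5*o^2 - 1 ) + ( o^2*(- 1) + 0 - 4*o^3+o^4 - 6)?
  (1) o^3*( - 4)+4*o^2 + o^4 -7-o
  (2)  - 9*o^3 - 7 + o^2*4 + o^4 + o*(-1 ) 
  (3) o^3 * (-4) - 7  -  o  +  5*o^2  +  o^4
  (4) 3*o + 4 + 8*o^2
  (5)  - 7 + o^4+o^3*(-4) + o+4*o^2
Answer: 1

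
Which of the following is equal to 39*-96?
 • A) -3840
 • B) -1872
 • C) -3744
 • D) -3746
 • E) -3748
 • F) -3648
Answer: C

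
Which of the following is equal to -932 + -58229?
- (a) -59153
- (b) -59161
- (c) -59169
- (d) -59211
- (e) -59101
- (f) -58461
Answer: b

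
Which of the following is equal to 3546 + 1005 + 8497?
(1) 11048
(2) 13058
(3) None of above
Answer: 3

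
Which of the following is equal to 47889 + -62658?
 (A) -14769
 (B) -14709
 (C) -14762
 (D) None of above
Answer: A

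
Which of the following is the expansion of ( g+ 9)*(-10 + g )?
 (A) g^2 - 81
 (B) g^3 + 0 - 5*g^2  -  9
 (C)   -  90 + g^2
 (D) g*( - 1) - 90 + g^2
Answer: D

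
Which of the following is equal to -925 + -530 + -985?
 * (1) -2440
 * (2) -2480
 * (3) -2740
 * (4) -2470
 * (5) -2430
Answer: 1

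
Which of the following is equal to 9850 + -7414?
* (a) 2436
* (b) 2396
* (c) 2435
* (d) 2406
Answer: a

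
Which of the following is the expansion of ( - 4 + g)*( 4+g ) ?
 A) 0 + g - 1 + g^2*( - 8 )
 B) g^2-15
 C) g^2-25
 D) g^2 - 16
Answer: D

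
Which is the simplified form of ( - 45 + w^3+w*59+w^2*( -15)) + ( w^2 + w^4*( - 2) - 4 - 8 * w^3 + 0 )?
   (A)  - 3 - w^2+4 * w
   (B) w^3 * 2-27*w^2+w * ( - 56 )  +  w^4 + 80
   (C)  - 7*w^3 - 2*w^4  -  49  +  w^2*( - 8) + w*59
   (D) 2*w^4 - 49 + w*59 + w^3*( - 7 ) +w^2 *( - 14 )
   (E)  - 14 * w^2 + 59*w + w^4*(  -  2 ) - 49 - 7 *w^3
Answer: E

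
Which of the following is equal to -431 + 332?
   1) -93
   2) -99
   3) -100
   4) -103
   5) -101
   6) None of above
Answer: 2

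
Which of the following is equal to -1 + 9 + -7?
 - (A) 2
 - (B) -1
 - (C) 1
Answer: C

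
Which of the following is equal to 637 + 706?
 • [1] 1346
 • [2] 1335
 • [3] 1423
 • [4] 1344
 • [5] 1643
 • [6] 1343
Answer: 6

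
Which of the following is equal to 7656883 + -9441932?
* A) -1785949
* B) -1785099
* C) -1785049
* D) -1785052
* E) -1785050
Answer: C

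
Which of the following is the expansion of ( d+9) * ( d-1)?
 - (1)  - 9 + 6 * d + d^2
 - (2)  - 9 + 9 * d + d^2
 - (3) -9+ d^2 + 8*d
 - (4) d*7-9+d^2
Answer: 3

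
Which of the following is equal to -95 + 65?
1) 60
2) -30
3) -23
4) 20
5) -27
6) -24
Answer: 2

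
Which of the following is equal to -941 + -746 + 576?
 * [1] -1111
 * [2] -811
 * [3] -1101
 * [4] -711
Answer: 1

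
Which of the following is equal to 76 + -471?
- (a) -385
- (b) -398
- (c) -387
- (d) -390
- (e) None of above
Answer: e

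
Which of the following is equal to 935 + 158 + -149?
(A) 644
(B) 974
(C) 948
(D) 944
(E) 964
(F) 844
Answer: D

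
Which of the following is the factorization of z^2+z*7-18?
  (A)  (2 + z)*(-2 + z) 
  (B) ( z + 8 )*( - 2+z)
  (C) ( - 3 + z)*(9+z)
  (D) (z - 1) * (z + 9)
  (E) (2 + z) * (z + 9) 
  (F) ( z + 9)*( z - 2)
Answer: F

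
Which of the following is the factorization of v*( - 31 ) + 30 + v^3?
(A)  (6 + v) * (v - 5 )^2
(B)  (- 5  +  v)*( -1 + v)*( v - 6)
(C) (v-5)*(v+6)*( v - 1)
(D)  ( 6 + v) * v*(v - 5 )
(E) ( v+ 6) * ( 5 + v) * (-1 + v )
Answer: C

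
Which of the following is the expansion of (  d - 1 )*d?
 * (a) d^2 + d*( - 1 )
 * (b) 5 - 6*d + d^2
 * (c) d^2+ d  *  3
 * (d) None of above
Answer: a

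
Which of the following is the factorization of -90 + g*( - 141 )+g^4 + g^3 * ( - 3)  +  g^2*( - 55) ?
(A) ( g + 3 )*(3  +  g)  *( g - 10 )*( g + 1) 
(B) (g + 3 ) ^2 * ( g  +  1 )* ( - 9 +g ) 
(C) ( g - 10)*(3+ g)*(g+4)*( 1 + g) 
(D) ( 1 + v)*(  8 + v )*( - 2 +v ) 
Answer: A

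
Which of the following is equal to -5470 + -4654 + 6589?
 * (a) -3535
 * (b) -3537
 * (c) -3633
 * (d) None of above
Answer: a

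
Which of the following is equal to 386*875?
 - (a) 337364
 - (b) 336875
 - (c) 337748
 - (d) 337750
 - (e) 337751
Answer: d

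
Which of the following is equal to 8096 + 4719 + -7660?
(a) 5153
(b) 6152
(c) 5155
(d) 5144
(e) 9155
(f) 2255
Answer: c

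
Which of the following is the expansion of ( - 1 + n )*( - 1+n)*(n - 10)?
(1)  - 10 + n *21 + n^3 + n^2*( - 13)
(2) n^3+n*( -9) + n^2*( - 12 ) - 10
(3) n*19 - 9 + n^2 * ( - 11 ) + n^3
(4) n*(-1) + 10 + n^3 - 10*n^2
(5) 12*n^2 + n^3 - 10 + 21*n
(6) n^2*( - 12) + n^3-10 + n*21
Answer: 6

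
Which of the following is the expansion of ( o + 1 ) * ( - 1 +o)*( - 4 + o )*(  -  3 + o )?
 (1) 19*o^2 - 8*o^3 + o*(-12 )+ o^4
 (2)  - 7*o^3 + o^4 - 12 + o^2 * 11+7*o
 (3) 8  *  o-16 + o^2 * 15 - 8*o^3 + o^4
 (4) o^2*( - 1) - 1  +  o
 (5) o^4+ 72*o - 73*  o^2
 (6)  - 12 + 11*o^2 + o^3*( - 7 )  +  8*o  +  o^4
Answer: 2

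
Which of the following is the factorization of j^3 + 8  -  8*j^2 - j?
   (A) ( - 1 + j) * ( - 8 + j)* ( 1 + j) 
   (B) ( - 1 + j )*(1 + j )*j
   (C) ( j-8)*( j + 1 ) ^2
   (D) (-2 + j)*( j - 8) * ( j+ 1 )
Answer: A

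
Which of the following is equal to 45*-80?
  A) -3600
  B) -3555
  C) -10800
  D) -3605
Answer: A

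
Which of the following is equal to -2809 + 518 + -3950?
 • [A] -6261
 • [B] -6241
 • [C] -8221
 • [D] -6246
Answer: B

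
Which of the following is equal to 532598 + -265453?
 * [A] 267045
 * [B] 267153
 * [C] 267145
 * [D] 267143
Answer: C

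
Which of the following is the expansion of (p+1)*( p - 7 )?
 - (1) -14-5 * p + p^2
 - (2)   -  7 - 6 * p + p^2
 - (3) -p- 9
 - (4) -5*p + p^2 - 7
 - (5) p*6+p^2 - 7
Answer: 2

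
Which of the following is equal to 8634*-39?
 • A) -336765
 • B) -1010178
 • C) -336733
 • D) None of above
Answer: D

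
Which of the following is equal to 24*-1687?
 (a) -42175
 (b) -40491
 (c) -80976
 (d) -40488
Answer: d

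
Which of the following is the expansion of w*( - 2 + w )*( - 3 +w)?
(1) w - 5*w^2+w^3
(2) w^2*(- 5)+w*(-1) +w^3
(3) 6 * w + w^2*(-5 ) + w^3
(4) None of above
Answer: 3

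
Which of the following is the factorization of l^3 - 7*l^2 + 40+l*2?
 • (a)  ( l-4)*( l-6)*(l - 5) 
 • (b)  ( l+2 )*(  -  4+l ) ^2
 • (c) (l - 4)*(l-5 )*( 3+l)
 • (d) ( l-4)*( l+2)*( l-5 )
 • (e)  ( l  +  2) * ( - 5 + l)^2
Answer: d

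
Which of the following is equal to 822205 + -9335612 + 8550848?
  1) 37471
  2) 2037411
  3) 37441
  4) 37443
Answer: 3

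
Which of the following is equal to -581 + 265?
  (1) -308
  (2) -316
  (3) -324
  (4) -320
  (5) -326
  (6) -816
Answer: 2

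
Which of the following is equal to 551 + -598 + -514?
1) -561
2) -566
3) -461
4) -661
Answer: 1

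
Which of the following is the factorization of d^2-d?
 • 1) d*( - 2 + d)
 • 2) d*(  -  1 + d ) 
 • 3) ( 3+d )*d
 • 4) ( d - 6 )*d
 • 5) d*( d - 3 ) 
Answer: 2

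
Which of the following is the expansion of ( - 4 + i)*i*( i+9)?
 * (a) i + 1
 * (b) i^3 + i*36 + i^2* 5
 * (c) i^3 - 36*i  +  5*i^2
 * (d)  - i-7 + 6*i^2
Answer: c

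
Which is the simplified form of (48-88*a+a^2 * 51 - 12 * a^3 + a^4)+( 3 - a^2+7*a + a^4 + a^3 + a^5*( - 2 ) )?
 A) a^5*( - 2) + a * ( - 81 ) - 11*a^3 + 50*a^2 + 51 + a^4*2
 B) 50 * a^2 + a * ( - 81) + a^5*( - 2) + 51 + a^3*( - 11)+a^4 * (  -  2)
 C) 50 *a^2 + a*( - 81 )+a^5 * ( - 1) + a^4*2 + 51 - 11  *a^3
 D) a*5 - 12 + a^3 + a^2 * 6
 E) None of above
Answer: A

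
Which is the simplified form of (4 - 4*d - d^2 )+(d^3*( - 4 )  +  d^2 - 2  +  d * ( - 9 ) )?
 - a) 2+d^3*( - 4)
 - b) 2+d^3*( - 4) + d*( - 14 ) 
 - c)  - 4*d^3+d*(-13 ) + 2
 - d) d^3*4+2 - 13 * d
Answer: c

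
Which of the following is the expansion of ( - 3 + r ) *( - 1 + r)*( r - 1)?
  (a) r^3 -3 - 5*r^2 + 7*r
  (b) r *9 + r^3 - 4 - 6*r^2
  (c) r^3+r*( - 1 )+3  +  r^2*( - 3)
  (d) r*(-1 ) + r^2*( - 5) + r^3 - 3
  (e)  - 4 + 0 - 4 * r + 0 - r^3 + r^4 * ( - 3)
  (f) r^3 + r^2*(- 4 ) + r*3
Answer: a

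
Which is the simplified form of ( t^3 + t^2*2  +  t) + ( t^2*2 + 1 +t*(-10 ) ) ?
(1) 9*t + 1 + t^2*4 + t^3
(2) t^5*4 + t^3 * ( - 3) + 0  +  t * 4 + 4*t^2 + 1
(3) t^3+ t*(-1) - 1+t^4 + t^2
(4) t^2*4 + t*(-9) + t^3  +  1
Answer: 4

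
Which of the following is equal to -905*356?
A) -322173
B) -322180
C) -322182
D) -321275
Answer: B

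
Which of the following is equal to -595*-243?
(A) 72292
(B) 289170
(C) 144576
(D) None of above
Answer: D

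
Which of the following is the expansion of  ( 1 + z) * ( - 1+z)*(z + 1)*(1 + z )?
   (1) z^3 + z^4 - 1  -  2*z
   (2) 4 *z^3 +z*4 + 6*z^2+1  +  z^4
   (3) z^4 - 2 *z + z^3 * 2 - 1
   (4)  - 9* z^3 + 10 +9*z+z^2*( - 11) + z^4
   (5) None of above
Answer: 3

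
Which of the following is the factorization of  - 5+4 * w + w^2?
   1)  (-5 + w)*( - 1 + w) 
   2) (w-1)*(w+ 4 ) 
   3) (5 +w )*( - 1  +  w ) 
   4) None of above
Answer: 3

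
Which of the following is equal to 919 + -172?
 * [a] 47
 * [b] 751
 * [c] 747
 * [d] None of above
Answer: c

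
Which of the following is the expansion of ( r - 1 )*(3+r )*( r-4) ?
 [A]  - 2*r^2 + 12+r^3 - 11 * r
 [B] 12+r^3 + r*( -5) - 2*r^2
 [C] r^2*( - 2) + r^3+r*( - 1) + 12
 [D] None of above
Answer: A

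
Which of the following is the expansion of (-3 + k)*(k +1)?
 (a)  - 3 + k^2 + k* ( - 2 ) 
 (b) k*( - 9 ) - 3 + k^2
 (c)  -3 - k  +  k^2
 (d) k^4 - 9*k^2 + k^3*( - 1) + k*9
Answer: a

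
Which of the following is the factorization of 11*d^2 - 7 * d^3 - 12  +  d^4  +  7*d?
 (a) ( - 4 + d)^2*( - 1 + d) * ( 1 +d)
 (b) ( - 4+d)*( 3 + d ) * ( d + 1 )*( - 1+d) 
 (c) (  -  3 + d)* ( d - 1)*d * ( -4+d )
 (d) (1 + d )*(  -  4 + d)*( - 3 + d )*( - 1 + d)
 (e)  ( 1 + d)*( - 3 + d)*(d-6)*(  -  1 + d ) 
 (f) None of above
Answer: d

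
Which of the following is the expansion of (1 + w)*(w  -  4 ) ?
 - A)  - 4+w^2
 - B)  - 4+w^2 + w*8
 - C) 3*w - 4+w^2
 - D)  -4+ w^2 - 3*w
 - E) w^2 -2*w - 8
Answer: D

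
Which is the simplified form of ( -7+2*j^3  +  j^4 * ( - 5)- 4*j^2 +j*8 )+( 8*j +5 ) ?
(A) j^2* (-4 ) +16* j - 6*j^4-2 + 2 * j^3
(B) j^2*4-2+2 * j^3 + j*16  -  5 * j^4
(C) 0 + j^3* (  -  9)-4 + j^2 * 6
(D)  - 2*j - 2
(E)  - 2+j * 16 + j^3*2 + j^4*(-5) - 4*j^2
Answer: E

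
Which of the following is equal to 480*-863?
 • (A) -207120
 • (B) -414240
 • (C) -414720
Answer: B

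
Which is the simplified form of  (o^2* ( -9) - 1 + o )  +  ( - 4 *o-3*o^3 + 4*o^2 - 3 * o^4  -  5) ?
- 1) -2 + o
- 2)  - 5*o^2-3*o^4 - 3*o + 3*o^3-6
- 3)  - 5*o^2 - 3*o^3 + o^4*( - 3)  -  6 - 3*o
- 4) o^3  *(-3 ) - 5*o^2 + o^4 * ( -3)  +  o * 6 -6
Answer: 3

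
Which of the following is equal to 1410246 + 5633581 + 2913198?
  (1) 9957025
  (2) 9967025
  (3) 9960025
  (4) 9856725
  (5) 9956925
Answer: 1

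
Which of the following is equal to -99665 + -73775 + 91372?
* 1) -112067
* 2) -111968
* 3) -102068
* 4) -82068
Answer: 4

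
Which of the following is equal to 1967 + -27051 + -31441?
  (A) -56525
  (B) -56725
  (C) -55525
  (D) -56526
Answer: A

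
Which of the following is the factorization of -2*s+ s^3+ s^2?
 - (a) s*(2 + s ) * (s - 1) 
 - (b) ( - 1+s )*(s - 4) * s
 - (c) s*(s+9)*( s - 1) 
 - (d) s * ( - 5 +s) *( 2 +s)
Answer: a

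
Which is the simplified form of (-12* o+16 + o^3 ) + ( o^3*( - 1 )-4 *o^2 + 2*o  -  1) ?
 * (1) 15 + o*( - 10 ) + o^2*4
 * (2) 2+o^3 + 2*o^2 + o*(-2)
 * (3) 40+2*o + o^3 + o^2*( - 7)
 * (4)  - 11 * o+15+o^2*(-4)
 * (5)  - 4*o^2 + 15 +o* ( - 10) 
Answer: 5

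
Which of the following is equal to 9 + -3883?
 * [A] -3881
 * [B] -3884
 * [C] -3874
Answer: C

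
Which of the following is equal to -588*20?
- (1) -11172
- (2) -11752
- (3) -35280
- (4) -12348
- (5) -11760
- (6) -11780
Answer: 5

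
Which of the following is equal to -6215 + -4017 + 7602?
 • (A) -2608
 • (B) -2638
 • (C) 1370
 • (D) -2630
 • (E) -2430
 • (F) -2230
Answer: D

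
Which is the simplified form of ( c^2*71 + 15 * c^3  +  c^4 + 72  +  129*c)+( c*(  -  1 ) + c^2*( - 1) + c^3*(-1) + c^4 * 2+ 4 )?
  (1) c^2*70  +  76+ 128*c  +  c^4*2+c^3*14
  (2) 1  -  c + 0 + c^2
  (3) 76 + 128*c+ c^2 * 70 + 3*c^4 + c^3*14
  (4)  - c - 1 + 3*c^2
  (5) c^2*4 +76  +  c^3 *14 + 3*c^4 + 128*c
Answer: 3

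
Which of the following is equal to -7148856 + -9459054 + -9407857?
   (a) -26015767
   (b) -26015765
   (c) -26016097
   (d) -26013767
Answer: a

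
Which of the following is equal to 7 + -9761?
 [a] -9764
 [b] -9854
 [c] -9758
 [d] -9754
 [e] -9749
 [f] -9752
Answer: d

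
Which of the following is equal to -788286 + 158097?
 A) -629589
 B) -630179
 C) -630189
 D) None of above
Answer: C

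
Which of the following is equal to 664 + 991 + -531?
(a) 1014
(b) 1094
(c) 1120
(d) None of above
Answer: d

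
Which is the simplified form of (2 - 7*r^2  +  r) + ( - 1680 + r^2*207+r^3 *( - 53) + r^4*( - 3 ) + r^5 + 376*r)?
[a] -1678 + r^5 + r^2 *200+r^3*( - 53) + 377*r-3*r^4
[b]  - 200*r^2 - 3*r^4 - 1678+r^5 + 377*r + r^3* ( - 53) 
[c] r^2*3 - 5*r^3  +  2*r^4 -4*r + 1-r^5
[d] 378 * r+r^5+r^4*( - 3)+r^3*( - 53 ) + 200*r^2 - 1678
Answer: a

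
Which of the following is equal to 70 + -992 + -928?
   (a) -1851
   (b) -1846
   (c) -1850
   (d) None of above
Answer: c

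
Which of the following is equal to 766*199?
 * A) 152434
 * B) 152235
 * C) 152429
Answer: A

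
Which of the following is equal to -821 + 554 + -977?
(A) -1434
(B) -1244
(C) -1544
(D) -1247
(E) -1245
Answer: B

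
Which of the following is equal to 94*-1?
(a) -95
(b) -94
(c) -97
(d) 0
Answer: b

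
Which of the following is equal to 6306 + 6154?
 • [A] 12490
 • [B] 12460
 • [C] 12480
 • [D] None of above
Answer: B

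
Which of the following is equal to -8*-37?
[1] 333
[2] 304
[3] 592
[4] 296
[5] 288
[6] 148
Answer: 4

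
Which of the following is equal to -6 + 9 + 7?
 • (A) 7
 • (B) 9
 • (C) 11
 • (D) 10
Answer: D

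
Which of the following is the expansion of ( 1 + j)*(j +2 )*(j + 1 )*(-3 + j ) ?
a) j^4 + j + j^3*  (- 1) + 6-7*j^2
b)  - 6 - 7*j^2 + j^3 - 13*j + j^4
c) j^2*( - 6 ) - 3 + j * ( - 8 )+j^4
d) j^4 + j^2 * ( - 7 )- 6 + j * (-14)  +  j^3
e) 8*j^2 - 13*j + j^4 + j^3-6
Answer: b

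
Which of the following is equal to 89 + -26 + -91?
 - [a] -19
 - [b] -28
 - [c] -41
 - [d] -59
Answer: b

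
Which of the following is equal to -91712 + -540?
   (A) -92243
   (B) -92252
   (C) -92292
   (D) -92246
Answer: B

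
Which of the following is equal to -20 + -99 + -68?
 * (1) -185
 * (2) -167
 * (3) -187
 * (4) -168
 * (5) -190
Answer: 3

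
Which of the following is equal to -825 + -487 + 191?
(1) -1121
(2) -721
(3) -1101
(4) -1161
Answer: 1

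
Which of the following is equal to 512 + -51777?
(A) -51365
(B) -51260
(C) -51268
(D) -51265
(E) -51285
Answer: D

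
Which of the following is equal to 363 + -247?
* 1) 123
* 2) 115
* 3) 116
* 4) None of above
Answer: 3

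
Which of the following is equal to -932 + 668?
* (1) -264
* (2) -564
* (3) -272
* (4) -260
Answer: 1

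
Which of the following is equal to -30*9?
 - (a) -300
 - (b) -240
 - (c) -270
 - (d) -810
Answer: c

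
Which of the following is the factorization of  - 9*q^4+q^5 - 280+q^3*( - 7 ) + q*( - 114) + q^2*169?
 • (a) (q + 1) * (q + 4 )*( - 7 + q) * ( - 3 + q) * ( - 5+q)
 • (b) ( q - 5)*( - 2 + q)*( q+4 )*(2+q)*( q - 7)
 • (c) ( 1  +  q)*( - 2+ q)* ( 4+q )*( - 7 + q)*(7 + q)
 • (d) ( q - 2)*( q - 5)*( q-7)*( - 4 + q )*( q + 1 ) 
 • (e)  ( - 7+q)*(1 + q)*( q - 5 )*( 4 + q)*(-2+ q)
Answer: e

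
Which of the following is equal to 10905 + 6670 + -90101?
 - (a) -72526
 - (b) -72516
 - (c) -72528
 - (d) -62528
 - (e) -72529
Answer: a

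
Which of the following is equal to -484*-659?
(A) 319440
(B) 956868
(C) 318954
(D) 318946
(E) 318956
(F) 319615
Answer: E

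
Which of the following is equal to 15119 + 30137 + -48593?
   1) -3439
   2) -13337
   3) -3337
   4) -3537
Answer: 3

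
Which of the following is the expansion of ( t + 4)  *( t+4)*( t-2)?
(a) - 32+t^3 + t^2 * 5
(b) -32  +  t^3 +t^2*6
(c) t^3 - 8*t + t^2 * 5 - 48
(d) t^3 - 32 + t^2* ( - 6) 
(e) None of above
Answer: b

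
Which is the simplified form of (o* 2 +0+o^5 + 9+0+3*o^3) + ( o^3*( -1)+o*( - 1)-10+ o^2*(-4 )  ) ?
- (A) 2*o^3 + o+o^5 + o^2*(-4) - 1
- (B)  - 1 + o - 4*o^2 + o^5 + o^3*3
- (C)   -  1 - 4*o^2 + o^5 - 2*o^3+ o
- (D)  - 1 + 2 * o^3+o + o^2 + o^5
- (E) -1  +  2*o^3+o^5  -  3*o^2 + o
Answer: A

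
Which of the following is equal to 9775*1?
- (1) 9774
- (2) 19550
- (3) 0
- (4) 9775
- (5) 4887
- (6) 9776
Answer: 4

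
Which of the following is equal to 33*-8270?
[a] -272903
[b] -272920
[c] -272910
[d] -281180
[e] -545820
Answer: c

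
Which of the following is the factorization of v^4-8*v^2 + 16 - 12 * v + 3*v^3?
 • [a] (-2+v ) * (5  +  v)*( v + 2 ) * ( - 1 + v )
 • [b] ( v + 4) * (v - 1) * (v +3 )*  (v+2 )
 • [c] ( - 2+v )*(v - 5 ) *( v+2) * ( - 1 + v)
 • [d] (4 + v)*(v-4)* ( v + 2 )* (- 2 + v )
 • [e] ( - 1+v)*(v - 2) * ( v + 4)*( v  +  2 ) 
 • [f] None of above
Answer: e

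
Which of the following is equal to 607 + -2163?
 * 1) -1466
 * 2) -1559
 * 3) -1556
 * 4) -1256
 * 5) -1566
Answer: 3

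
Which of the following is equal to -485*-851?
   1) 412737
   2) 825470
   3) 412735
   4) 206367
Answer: 3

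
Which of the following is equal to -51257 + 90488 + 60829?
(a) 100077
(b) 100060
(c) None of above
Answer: b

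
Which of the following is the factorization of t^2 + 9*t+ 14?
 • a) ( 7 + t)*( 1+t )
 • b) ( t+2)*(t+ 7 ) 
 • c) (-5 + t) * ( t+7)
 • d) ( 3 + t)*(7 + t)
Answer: b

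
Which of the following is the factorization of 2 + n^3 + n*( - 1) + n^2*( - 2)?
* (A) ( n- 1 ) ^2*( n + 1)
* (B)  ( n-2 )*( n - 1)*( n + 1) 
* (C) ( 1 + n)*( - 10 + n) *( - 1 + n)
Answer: B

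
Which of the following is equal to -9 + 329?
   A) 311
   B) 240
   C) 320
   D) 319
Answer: C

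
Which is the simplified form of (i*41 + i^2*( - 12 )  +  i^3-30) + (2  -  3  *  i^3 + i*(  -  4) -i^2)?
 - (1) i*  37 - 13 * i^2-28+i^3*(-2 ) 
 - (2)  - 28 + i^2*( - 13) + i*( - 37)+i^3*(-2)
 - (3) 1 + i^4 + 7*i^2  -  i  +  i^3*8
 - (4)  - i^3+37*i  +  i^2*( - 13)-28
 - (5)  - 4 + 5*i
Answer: 1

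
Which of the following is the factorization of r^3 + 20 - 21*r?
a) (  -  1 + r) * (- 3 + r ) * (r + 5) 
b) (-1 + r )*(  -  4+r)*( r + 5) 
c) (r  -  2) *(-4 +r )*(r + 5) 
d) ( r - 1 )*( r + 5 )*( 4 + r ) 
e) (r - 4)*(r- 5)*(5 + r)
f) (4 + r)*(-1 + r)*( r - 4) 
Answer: b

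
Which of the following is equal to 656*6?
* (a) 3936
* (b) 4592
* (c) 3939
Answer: a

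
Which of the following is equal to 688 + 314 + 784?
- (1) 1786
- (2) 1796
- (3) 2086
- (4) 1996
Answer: 1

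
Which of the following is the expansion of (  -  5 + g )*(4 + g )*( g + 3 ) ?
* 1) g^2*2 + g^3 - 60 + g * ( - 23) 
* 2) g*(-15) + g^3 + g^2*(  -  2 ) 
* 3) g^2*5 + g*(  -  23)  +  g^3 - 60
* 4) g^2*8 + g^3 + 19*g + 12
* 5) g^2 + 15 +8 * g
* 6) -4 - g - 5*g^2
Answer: 1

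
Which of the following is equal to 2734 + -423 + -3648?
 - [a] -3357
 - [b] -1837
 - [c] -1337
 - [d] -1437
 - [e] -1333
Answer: c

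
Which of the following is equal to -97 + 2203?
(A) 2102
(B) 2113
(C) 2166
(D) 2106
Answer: D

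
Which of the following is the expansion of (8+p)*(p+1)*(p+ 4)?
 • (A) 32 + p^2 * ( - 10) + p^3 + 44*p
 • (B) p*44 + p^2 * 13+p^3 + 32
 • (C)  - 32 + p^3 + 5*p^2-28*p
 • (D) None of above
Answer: B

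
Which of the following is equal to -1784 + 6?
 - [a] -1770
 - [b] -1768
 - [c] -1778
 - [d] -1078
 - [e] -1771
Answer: c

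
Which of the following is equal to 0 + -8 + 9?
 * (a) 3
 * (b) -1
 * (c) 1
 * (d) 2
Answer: c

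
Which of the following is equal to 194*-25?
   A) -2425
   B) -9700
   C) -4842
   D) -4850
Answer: D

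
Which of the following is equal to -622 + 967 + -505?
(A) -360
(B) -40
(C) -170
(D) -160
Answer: D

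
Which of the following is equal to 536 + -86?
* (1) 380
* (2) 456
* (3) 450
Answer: 3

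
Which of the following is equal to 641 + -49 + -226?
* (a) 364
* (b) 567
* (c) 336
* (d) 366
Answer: d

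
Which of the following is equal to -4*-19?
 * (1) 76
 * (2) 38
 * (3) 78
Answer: 1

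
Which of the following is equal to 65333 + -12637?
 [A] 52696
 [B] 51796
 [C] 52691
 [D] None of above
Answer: A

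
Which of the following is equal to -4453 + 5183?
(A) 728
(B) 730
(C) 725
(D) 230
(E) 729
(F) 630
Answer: B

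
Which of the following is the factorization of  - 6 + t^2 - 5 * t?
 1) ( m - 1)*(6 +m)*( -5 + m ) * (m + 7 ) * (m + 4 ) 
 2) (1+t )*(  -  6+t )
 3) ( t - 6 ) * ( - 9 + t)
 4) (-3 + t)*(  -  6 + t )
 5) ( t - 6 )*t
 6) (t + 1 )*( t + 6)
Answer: 2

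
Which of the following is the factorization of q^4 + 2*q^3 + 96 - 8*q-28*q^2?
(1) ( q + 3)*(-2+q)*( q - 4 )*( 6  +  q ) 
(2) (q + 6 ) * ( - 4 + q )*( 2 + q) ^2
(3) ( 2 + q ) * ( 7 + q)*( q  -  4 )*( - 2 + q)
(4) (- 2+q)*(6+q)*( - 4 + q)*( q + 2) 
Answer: 4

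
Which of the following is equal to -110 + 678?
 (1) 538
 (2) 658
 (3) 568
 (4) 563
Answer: 3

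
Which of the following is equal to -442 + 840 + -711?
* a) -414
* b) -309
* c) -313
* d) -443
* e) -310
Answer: c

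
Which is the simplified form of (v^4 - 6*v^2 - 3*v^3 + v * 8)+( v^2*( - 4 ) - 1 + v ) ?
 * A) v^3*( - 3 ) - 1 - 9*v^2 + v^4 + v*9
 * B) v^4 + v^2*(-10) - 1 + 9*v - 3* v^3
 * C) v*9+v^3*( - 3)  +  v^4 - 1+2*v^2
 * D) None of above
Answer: B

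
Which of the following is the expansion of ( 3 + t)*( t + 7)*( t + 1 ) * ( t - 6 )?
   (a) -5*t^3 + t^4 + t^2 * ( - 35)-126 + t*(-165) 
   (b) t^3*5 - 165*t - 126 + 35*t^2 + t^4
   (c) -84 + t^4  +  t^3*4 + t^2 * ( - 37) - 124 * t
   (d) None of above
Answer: d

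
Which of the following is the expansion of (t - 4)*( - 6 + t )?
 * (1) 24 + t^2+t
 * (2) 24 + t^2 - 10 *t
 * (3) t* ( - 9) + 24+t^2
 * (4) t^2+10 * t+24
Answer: 2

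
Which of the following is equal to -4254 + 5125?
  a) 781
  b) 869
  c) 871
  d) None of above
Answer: c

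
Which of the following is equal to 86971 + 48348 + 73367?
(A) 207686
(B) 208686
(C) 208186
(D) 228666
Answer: B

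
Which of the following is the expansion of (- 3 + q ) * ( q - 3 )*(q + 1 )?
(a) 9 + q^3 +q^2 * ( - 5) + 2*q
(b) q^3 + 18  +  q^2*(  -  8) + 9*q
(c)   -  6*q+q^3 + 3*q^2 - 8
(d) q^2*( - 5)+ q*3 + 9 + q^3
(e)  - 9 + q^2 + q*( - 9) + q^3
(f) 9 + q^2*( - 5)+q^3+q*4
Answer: d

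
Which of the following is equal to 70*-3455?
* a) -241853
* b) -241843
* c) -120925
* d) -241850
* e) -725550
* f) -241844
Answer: d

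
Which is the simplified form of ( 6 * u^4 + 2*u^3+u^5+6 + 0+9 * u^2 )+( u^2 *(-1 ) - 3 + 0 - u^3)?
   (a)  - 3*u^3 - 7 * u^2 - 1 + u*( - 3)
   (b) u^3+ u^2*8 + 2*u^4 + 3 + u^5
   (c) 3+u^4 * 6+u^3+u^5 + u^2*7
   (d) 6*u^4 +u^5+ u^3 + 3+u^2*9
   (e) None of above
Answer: e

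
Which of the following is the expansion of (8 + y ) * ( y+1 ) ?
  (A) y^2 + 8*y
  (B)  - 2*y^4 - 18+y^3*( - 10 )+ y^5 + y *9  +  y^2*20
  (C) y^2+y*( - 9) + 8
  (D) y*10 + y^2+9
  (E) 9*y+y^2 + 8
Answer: E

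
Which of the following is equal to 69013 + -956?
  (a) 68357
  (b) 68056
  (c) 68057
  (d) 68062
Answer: c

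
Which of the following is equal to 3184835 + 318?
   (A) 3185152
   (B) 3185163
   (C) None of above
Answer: C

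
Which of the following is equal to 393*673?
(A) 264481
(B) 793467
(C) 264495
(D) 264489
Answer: D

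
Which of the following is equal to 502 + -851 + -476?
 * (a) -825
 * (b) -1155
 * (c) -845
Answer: a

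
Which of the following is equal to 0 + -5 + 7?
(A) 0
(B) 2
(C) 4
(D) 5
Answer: B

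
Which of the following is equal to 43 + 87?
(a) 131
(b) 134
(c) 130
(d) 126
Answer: c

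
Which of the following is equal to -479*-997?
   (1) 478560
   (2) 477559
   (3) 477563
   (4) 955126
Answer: 3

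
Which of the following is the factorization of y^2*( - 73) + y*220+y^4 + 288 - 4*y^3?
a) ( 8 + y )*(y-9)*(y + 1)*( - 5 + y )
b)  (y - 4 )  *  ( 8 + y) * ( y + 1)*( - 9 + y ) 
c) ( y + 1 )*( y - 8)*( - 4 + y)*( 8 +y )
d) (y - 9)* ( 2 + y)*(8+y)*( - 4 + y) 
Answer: b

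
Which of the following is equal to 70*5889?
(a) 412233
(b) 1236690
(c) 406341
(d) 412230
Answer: d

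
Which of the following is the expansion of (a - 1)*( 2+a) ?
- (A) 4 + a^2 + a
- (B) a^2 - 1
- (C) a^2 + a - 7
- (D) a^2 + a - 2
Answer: D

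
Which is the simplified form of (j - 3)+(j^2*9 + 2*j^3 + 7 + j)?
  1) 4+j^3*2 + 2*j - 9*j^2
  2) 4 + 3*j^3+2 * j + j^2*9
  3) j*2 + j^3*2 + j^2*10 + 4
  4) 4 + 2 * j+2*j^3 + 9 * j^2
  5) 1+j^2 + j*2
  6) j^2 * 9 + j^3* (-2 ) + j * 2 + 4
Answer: 4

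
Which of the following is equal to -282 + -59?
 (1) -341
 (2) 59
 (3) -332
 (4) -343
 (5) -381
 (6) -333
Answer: 1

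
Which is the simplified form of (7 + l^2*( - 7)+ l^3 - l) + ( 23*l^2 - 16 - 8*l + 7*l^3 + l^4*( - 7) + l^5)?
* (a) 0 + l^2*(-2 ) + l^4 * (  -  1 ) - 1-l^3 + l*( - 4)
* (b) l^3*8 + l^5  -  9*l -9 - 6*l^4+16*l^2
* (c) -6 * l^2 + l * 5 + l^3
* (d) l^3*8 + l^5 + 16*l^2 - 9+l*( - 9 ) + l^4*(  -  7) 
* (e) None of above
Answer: d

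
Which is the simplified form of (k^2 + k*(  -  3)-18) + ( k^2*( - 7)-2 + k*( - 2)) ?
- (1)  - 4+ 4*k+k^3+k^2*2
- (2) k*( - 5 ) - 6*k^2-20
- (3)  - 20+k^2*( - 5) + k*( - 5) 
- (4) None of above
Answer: 2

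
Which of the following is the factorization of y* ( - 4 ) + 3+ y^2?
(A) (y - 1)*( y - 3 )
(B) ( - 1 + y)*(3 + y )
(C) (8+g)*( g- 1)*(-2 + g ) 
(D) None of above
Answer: A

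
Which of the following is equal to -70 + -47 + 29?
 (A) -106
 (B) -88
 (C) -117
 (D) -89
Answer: B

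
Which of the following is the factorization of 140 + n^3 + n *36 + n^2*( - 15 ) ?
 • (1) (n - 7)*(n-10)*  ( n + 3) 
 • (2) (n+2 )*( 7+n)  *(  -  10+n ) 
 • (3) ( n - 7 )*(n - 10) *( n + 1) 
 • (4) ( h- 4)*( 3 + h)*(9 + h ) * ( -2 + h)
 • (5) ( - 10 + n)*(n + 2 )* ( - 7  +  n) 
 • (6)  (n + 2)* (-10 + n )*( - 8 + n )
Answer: 5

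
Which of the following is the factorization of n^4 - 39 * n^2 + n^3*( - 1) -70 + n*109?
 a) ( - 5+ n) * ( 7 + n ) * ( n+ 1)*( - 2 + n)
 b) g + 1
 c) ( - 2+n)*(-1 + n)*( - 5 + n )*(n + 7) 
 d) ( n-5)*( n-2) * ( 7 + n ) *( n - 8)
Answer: c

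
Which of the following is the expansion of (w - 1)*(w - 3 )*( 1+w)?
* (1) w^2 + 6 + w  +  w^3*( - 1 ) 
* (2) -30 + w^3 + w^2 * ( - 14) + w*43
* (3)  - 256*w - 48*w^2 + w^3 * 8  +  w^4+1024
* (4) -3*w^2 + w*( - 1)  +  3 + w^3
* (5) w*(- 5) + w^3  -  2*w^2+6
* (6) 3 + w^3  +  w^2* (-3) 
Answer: 4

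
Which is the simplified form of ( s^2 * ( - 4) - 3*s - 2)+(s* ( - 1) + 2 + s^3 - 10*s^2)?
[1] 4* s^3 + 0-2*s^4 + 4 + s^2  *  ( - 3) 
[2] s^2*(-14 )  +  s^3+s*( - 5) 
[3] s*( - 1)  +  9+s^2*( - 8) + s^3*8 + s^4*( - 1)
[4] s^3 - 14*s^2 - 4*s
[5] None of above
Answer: 4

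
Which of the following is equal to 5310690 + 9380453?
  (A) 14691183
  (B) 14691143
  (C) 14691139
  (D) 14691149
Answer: B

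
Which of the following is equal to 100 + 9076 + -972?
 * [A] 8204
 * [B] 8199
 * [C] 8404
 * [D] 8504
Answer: A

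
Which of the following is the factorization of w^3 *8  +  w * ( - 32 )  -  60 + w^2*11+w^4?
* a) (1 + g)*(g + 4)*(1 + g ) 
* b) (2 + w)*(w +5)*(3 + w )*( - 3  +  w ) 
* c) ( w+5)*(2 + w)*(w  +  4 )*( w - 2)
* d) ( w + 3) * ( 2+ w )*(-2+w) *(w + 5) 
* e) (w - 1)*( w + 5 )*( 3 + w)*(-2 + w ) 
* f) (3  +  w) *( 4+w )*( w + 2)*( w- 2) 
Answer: d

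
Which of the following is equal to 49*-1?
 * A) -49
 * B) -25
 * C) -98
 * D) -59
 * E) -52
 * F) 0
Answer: A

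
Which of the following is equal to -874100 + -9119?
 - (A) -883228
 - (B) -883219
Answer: B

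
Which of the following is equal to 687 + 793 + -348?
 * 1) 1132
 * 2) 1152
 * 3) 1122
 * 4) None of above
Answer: 1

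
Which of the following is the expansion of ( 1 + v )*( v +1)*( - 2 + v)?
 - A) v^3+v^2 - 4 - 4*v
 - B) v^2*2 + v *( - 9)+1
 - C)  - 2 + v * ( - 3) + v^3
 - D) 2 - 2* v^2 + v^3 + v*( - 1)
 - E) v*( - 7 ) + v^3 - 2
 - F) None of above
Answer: C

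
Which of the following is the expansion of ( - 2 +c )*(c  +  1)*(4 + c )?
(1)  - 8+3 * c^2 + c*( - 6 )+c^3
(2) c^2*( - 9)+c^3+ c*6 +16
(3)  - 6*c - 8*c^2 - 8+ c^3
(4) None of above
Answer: 1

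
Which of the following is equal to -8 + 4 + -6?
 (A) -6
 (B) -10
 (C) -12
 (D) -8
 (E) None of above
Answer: B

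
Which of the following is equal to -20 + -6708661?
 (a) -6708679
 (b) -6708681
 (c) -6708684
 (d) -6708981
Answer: b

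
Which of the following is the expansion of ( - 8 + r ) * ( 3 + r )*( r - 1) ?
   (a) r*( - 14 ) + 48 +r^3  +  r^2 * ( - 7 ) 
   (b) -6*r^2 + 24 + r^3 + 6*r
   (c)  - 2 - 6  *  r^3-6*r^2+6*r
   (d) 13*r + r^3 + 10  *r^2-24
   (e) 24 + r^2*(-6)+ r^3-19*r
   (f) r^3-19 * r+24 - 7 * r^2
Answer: e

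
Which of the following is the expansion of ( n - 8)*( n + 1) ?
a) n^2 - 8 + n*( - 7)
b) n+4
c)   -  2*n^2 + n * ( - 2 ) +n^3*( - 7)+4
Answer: a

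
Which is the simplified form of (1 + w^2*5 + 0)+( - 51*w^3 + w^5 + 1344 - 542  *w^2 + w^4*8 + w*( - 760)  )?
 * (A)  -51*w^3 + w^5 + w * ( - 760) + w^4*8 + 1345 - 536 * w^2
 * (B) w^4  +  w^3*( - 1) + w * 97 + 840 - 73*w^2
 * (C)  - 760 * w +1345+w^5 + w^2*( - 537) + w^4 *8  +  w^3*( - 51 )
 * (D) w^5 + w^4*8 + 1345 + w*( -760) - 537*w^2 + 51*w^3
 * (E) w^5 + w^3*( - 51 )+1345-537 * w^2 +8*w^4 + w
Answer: C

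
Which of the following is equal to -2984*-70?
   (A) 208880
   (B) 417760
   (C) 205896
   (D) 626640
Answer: A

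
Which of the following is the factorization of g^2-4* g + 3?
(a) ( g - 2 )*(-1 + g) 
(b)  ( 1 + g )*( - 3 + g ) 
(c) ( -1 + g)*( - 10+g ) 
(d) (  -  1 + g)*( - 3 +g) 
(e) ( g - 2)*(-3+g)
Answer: d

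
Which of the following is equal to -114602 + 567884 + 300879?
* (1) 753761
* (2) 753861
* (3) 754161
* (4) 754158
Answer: 3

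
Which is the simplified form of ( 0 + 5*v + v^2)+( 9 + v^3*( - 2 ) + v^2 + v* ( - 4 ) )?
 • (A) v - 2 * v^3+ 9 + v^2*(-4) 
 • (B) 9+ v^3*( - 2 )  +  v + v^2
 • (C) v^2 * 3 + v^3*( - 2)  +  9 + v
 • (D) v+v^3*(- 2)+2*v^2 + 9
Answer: D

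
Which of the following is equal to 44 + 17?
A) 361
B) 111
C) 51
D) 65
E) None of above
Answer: E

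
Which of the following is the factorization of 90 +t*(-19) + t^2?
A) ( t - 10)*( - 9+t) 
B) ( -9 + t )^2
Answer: A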